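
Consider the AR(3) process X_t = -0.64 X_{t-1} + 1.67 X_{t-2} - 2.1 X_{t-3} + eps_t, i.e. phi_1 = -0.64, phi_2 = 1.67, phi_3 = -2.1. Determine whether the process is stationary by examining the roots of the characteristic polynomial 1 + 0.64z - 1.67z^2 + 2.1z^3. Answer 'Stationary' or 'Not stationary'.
\text{Not stationary}

The AR(p) characteristic polynomial is P(z) = 1 + 0.64z - 1.67z^2 + 2.1z^3.
Stationarity requires all roots to lie outside the unit circle, i.e. |z| > 1 for every root.
Degree 3: look for a simple real root z0 first, then factor out (1 - z/z0) and solve the remaining quadratic.
Testing z0 = -0.5: P(-0.5) = 1 + (0.64)(-0.5) + (-1.67)(-0.5)^2 + (2.1)(-0.5)^3
  = 1 + (-0.32) + (-0.4175) + (-0.2625) = 0.  So z_0 = -0.5 is a root, |z_0| = 0.5.
Divide out the factor (1 + 2 z) = (1 - z/z0) (since 1/z0 = -2):
  P(z) = (1 + 2 z)(1 + (-1.36) z + (1.05) z^2)
  [check: z-coef -1.36 - (-2) = 0.64; z^2-coef 1.05 - (-2)(-1.36) = -1.67; z^3-coef -(-2)(1.05) = 2.1.]
Remaining roots from the quadratic factor 1 + (-1.36) z + (1.05) z^2:
  Set 1 + (-1.36) z + (1.05) z^2 = 0, i.e. a z^2 + b z + c = 0 with a = 1.05, b = -1.36, c = 1.
  Discriminant D = b^2 - 4ac = (-1.36)^2 - 4*(1.05)*1 = 1.8496 - (4.2) = -2.3504.
  D < 0, so the roots are the complex-conjugate pair z = (-b +/- i sqrt(-D)) / (2a) = 0.6476 +/- 0.73i.
  For a conjugate pair |z|^2 = z * conj(z) = (product of roots) = c/a = 1/(1.05) = 0.952381, so |z| = sqrt(0.952381) = 0.9759 for both roots.
Moduli of all roots: 0.5000, 0.9759, 0.9759.
All moduli strictly greater than 1? No.
Verdict: Not stationary.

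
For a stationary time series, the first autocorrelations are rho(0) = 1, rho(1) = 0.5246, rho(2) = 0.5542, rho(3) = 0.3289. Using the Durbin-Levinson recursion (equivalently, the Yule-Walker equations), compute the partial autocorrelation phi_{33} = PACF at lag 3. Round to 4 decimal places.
\phi_{33} = -0.0840

The PACF at lag k is phi_{kk}, the last component of the solution
to the Yule-Walker system G_k phi = r_k where
  (G_k)_{ij} = rho(|i - j|), (r_k)_i = rho(i), i,j = 1..k.
Equivalently, Durbin-Levinson gives phi_{kk} iteratively:
  phi_{11} = rho(1)
  phi_{kk} = [rho(k) - sum_{j=1..k-1} phi_{k-1,j} rho(k-j)]
            / [1 - sum_{j=1..k-1} phi_{k-1,j} rho(j)],
  phi_{k,j} = phi_{k-1,j} - phi_{kk} phi_{k-1,k-j},  j = 1..k-1.
Step k = 1:
  phi_11 = rho(1) = 0.5246.
Step k = 2:
  phi_22 = [rho(2) - phi_11 rho(1)] / [1 - phi_11 rho(1)] = [0.5542 - (0.5246)(0.5246)] / [1 - (0.5246)(0.5246)]
         = 0.27899484 / 0.72479484 = 0.384929.
  Update: phi_21 = phi_11 - phi_22 phi_11 = 0.5246 - (0.384929)(0.5246) = 0.322666.
Step k = 3:
  phi_33 = [rho(3) - phi_21 rho(2) - phi_22 rho(1)] / [1 - phi_21 rho(1) - phi_22 rho(2)]
    numerator   = 0.3289 - (0.322666)(0.5542) - (0.384929)(0.5246) = -0.05185548
    denominator = 1 - (0.322666)(0.5246) - (0.384929)(0.5542) = 0.61740152
  phi_33 = -0.05185548 / 0.61740152 = -0.084.
Therefore phi_{33} = -0.0840.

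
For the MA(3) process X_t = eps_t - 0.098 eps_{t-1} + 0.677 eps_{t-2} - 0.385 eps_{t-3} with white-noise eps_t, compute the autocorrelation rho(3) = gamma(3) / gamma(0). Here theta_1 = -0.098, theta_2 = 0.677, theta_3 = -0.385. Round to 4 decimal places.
\rho(3) = -0.2382

For an MA(q) process with theta_0 = 1, the autocovariance is
  gamma(k) = sigma^2 * sum_{i=0..q-k} theta_i * theta_{i+k},
and rho(k) = gamma(k) / gamma(0). Sigma^2 cancels.
  numerator   = (1)*(-0.385) = -0.385.
  denominator = (1)^2 + (-0.098)^2 + (0.677)^2 + (-0.385)^2 = 1.616158.
  rho(3) = -0.385 / 1.616158 = -0.2382.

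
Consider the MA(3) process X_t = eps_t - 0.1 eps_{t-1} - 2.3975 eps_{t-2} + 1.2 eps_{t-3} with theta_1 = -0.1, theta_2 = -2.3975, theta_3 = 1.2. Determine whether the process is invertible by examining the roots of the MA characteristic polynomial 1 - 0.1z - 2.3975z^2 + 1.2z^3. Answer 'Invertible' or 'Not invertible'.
\text{Not invertible}

The MA(q) characteristic polynomial is P(z) = 1 - 0.1z - 2.3975z^2 + 1.2z^3.
Invertibility requires all roots to lie outside the unit circle, i.e. |z| > 1 for every root.
Degree 3: look for a simple real root z0 first, then factor out (1 - z/z0) and solve the remaining quadratic.
Testing z0 = 0.8: P(0.8) = 1 + (-0.1)(0.8) + (-2.3975)(0.8)^2 + (1.2)(0.8)^3
  = 1 + (-0.08) + (-1.5344) + (0.6144) = 0.  So z_0 = 0.8 is a root, |z_0| = 0.8.
Divide out the factor (1 - 1.25 z) = (1 - z/z0) (since 1/z0 = 1.25):
  P(z) = (1 - 1.25 z)(1 + (1.15) z + (-0.96) z^2)
  [check: z-coef 1.15 - (1.25) = -0.1; z^2-coef -0.96 - (1.25)(1.15) = -2.3975; z^3-coef -(1.25)(-0.96) = 1.2.]
Remaining roots from the quadratic factor 1 + (1.15) z + (-0.96) z^2:
  Set 1 + (1.15) z + (-0.96) z^2 = 0, i.e. a z^2 + b z + c = 0 with a = -0.96, b = 1.15, c = 1.
  Discriminant D = b^2 - 4ac = (1.15)^2 - 4*(-0.96)*1 = 1.3225 - (-3.84) = 5.1625.
  D >= 0, so the roots are real: z = (-b +/- sqrt(D)) / (2a) = (-1.15 +/- 2.272114) / (-1.92).
    z_1 = (-1.15 + 2.272114) / (-1.92) = -0.5844,   |z_1| = 0.5844.
    z_2 = (-1.15 - 2.272114) / (-1.92) = 1.7824,   |z_2| = 1.7824.
Moduli of all roots: 0.8000, 0.5844, 1.7824.
All moduli strictly greater than 1? No.
Verdict: Not invertible.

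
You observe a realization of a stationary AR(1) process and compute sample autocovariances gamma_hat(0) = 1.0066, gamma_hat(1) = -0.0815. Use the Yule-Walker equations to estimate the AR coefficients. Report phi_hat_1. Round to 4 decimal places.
\hat\phi_{1} = -0.0810

The Yule-Walker equations for an AR(p) process read, in matrix form,
  Gamma_p phi = r_p,   with   (Gamma_p)_{ij} = gamma(|i - j|),
                       (r_p)_i = gamma(i),   i,j = 1..p.
Substitute the sample gammas (Toeplitz matrix and right-hand side of size 1):
  Gamma_p = [[1.0066]]
  r_p     = [-0.0815]
With p = 1 this is the single equation gamma(0) phi_1 = gamma(1):
  phi_hat_1 = gamma(1) / gamma(0) = -0.0815 / 1.0066 = -0.0810.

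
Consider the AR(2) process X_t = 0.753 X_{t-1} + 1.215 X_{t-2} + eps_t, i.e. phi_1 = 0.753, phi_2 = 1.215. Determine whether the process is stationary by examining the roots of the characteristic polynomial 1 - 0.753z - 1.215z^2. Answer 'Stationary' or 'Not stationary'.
\text{Not stationary}

The AR(p) characteristic polynomial is P(z) = 1 - 0.753z - 1.215z^2.
Stationarity requires all roots to lie outside the unit circle, i.e. |z| > 1 for every root.
Set 1 + (-0.753) z + (-1.215) z^2 = 0, i.e. a z^2 + b z + c = 0 with a = -1.215, b = -0.753, c = 1.
Discriminant D = b^2 - 4ac = (-0.753)^2 - 4*(-1.215)*1 = 0.567009 - (-4.86) = 5.427009.
D >= 0, so the roots are real: z = (-b +/- sqrt(D)) / (2a) = (0.753 +/- 2.329594) / (-2.43).
  z_1 = (0.753 + 2.329594) / (-2.43) = -1.2686,   |z_1| = 1.2686.
  z_2 = (0.753 - 2.329594) / (-2.43) = 0.6488,   |z_2| = 0.6488.
Moduli of all roots: 1.2686, 0.6488.
All moduli strictly greater than 1? No.
Verdict: Not stationary.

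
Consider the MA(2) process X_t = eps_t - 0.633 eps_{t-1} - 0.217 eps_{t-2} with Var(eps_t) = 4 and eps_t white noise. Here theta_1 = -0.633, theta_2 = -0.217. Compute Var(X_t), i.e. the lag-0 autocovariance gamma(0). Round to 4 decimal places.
\gamma(0) = 5.7911

For an MA(q) process X_t = eps_t + sum_i theta_i eps_{t-i} with
Var(eps_t) = sigma^2, the variance is
  gamma(0) = sigma^2 * (1 + sum_i theta_i^2).
  sum_i theta_i^2 = (-0.633)^2 + (-0.217)^2 = 0.400689 + 0.047089 = 0.447778.
  gamma(0) = 4 * (1 + 0.447778) = 4 * 1.447778 = 5.791112, which rounds to 5.7911.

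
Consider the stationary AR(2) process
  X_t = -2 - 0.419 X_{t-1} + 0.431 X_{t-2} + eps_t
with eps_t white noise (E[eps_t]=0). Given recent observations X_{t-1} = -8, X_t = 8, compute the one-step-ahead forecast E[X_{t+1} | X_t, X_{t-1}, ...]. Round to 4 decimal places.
E[X_{t+1} \mid \mathcal F_t] = -8.8000

For an AR(p) model X_t = c + sum_i phi_i X_{t-i} + eps_t, the
one-step-ahead conditional mean is
  E[X_{t+1} | X_t, ...] = c + sum_i phi_i X_{t+1-i}.
Substitute known values:
  E[X_{t+1} | ...] = -2 + (-0.419) * (8) + (0.431) * (-8)
                   = -8.8000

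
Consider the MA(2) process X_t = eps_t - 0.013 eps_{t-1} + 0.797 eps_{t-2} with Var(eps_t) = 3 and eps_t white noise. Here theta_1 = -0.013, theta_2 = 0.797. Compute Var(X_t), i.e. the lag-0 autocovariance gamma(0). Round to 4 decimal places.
\gamma(0) = 4.9061

For an MA(q) process X_t = eps_t + sum_i theta_i eps_{t-i} with
Var(eps_t) = sigma^2, the variance is
  gamma(0) = sigma^2 * (1 + sum_i theta_i^2).
  sum_i theta_i^2 = (-0.013)^2 + (0.797)^2 = 0.000169 + 0.635209 = 0.635378.
  gamma(0) = 3 * (1 + 0.635378) = 3 * 1.635378 = 4.906134, which rounds to 4.9061.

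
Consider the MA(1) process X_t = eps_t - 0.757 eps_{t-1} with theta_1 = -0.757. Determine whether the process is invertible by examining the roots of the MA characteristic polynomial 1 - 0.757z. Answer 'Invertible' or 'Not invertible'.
\text{Invertible}

The MA(q) characteristic polynomial is P(z) = 1 - 0.757z.
Invertibility requires all roots to lie outside the unit circle, i.e. |z| > 1 for every root.
This is linear in z: 1 + (-0.757) z = 0  =>  z = -1/(-0.757) = 1.321004,  |z| = 1.321004.
Moduli of all roots: 1.3210.
All moduli strictly greater than 1? Yes.
Verdict: Invertible.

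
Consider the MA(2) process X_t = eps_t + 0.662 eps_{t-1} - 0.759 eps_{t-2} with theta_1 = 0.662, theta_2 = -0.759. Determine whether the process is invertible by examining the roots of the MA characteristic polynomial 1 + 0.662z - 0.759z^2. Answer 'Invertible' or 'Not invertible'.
\text{Not invertible}

The MA(q) characteristic polynomial is P(z) = 1 + 0.662z - 0.759z^2.
Invertibility requires all roots to lie outside the unit circle, i.e. |z| > 1 for every root.
Set 1 + (0.662) z + (-0.759) z^2 = 0, i.e. a z^2 + b z + c = 0 with a = -0.759, b = 0.662, c = 1.
Discriminant D = b^2 - 4ac = (0.662)^2 - 4*(-0.759)*1 = 0.438244 - (-3.036) = 3.474244.
D >= 0, so the roots are real: z = (-b +/- sqrt(D)) / (2a) = (-0.662 +/- 1.863932) / (-1.518).
  z_1 = (-0.662 + 1.863932) / (-1.518) = -0.7918,   |z_1| = 0.7918.
  z_2 = (-0.662 - 1.863932) / (-1.518) = 1.664,   |z_2| = 1.664.
Moduli of all roots: 0.7918, 1.6640.
All moduli strictly greater than 1? No.
Verdict: Not invertible.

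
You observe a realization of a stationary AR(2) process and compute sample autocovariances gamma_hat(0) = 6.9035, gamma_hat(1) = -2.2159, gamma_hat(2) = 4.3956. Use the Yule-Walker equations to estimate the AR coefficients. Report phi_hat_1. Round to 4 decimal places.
\hat\phi_{1} = -0.1300

The Yule-Walker equations for an AR(p) process read, in matrix form,
  Gamma_p phi = r_p,   with   (Gamma_p)_{ij} = gamma(|i - j|),
                       (r_p)_i = gamma(i),   i,j = 1..p.
Substitute the sample gammas (Toeplitz matrix and right-hand side of size 2):
  Gamma_p = [[6.9035, -2.2159], [-2.2159, 6.9035]]
  r_p     = [-2.2159, 4.3956]
Written out:
  6.9035 phi_1 - 2.2159 phi_2 = -2.2159
  -2.2159 phi_1 + 6.9035 phi_2 = 4.3956
Solve by Cramer's rule:
  det = gamma(0)^2 - gamma(1)^2 = (6.9035)^2 - (-2.2159)^2 = 47.65831225 - 4.91021281 = 42.74809944
  phi_hat_1 = [gamma(1) gamma(0) - gamma(1) gamma(2)] / det = [(-2.2159)(6.9035) - (-2.2159)(4.3956)] / 42.74809944 = -5.55725561 / 42.74809944 = -0.13
  phi_hat_2 = [gamma(0) gamma(2) - gamma(1)^2] / det = [(6.9035)(4.3956) - (-2.2159)^2] / 42.74809944 = 25.43481179 / 42.74809944 = 0.595
So phi_hat = [-0.1300, 0.5950].
Therefore phi_hat_1 = -0.1300.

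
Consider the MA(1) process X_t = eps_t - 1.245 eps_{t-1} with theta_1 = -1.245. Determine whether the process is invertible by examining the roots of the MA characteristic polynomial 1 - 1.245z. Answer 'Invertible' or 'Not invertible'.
\text{Not invertible}

The MA(q) characteristic polynomial is P(z) = 1 - 1.245z.
Invertibility requires all roots to lie outside the unit circle, i.e. |z| > 1 for every root.
This is linear in z: 1 + (-1.245) z = 0  =>  z = -1/(-1.245) = 0.803213,  |z| = 0.803213.
Moduli of all roots: 0.8032.
All moduli strictly greater than 1? No.
Verdict: Not invertible.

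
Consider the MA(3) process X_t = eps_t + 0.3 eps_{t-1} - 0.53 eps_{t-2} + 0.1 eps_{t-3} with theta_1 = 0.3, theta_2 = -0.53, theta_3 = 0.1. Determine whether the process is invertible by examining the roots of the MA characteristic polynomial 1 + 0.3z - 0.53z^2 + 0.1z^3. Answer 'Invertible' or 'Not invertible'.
\text{Invertible}

The MA(q) characteristic polynomial is P(z) = 1 + 0.3z - 0.53z^2 + 0.1z^3.
Invertibility requires all roots to lie outside the unit circle, i.e. |z| > 1 for every root.
Degree 3: look for a simple real root z0 first, then factor out (1 - z/z0) and solve the remaining quadratic.
Testing z0 = 2.5: P(2.5) = 1 + (0.3)(2.5) + (-0.53)(2.5)^2 + (0.1)(2.5)^3
  = 1 + (0.75) + (-3.3125) + (1.5625) = 0.  So z_0 = 2.5 is a root, |z_0| = 2.5.
Divide out the factor (1 - 0.4 z) = (1 - z/z0) (since 1/z0 = 0.4):
  P(z) = (1 - 0.4 z)(1 + (0.7) z + (-0.25) z^2)
  [check: z-coef 0.7 - (0.4) = 0.3; z^2-coef -0.25 - (0.4)(0.7) = -0.53; z^3-coef -(0.4)(-0.25) = 0.1.]
Remaining roots from the quadratic factor 1 + (0.7) z + (-0.25) z^2:
  Set 1 + (0.7) z + (-0.25) z^2 = 0, i.e. a z^2 + b z + c = 0 with a = -0.25, b = 0.7, c = 1.
  Discriminant D = b^2 - 4ac = (0.7)^2 - 4*(-0.25)*1 = 0.49 - (-1) = 1.49.
  D >= 0, so the roots are real: z = (-b +/- sqrt(D)) / (2a) = (-0.7 +/- 1.220656) / (-0.5).
    z_1 = (-0.7 + 1.220656) / (-0.5) = -1.0413,   |z_1| = 1.0413.
    z_2 = (-0.7 - 1.220656) / (-0.5) = 3.8413,   |z_2| = 3.8413.
Moduli of all roots: 2.5000, 1.0413, 3.8413.
All moduli strictly greater than 1? Yes.
Verdict: Invertible.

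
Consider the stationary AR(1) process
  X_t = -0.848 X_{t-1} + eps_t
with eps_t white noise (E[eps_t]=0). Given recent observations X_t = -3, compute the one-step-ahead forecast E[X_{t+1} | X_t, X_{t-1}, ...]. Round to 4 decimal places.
E[X_{t+1} \mid \mathcal F_t] = 2.5440

For an AR(p) model X_t = c + sum_i phi_i X_{t-i} + eps_t, the
one-step-ahead conditional mean is
  E[X_{t+1} | X_t, ...] = c + sum_i phi_i X_{t+1-i}.
Substitute known values:
  E[X_{t+1} | ...] = (-0.848) * (-3)
                   = 2.5440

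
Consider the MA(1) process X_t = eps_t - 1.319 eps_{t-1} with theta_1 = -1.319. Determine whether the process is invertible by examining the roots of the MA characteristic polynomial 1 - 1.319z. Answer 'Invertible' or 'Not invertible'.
\text{Not invertible}

The MA(q) characteristic polynomial is P(z) = 1 - 1.319z.
Invertibility requires all roots to lie outside the unit circle, i.e. |z| > 1 for every root.
This is linear in z: 1 + (-1.319) z = 0  =>  z = -1/(-1.319) = 0.75815,  |z| = 0.75815.
Moduli of all roots: 0.7582.
All moduli strictly greater than 1? No.
Verdict: Not invertible.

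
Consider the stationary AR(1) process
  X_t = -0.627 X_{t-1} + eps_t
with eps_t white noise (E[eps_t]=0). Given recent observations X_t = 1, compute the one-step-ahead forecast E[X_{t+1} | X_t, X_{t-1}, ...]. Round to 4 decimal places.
E[X_{t+1} \mid \mathcal F_t] = -0.6270

For an AR(p) model X_t = c + sum_i phi_i X_{t-i} + eps_t, the
one-step-ahead conditional mean is
  E[X_{t+1} | X_t, ...] = c + sum_i phi_i X_{t+1-i}.
Substitute known values:
  E[X_{t+1} | ...] = (-0.627) * (1)
                   = -0.6270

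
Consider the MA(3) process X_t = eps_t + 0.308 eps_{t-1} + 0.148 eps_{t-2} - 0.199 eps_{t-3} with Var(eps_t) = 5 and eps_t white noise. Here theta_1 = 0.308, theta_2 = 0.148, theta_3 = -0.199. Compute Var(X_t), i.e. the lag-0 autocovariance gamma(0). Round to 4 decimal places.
\gamma(0) = 5.7818

For an MA(q) process X_t = eps_t + sum_i theta_i eps_{t-i} with
Var(eps_t) = sigma^2, the variance is
  gamma(0) = sigma^2 * (1 + sum_i theta_i^2).
  sum_i theta_i^2 = (0.308)^2 + (0.148)^2 + (-0.199)^2 = 0.094864 + 0.021904 + 0.039601 = 0.156369.
  gamma(0) = 5 * (1 + 0.156369) = 5 * 1.156369 = 5.781845, which rounds to 5.7818.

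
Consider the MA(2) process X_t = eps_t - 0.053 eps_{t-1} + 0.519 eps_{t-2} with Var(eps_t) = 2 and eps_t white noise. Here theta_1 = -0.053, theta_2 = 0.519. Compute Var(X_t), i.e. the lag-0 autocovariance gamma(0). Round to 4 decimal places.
\gamma(0) = 2.5443

For an MA(q) process X_t = eps_t + sum_i theta_i eps_{t-i} with
Var(eps_t) = sigma^2, the variance is
  gamma(0) = sigma^2 * (1 + sum_i theta_i^2).
  sum_i theta_i^2 = (-0.053)^2 + (0.519)^2 = 0.002809 + 0.269361 = 0.27217.
  gamma(0) = 2 * (1 + 0.27217) = 2 * 1.27217 = 2.54434, which rounds to 2.5443.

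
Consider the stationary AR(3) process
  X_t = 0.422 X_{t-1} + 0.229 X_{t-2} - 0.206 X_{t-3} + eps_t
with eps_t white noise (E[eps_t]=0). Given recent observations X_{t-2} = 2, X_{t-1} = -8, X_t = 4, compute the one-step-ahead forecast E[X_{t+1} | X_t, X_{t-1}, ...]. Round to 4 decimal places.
E[X_{t+1} \mid \mathcal F_t] = -0.5560

For an AR(p) model X_t = c + sum_i phi_i X_{t-i} + eps_t, the
one-step-ahead conditional mean is
  E[X_{t+1} | X_t, ...] = c + sum_i phi_i X_{t+1-i}.
Substitute known values:
  E[X_{t+1} | ...] = (0.422) * (4) + (0.229) * (-8) + (-0.206) * (2)
                   = -0.5560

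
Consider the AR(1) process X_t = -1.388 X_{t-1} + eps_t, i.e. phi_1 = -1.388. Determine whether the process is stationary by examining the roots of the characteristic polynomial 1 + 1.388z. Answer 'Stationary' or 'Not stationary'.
\text{Not stationary}

The AR(p) characteristic polynomial is P(z) = 1 + 1.388z.
Stationarity requires all roots to lie outside the unit circle, i.e. |z| > 1 for every root.
This is linear in z: 1 + (1.388) z = 0  =>  z = -1/(1.388) = -0.720461,  |z| = 0.720461.
Moduli of all roots: 0.7205.
All moduli strictly greater than 1? No.
Verdict: Not stationary.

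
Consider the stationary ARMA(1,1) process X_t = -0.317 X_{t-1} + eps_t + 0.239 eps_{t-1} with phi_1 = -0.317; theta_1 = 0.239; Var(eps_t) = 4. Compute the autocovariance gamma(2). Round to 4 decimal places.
\gamma(2) = 0.1016

Multiply the model equation by X_{t-k} and take expectations. With theta_0 = psi_0 = 1 and psi_j the MA(infinity) weights, this gives
  gamma(k) - sum_i phi_i gamma(k-i) = c_k,
  c_k = sigma^2 * sum_{j=k..q} theta_j psi_{j-k}   (c_k = 0 for k > q),
using gamma(-m) = gamma(m).
psi-weights needed (psi_j = theta_j + sum_i phi_i psi_{j-i}):
  psi_1 = theta_1 + phi_1 = 0.239 + (-0.317) = -0.078
Right-hand sides:
  c_0 = sigma^2 (1 + theta_1 psi_1) = 4 * (1 + (0.239)(-0.078)) = 4 * 0.981358 = 3.925432
  c_1 = sigma^2 theta_1 = 4 * (0.239) = 0.956
  c_2 = 0
Equations for k = 0 and k = 1 (AR order 1):
  gamma(0) = phi_1 gamma(1) + c_0
  gamma(1) = phi_1 gamma(0) + c_1
Substituting the second into the first: gamma(0) (1 - phi_1^2) = c_0 + phi_1 c_1, so
  gamma(0) = (c_0 + phi_1 c_1) / (1 - phi_1^2) = (3.925432 + (-0.317)(0.956)) / (1 - (-0.317)^2) = 3.62238 / 0.899511 = 4.027055.
  gamma(1) = phi_1 gamma(0) + c_1 = (-0.317)(4.027055) + (0.956) = -0.320576.
For k = 2 (> q): gamma(2) = phi_1 gamma(1) = (-0.317)(-0.320576) = 0.101623.
Therefore gamma(2) = 0.1016 (to 4 decimal places).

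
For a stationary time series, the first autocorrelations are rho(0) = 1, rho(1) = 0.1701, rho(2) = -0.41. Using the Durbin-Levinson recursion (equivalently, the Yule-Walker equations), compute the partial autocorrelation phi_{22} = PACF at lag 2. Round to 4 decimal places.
\phi_{22} = -0.4520

The PACF at lag k is phi_{kk}, the last component of the solution
to the Yule-Walker system G_k phi = r_k where
  (G_k)_{ij} = rho(|i - j|), (r_k)_i = rho(i), i,j = 1..k.
Equivalently, Durbin-Levinson gives phi_{kk} iteratively:
  phi_{11} = rho(1)
  phi_{kk} = [rho(k) - sum_{j=1..k-1} phi_{k-1,j} rho(k-j)]
            / [1 - sum_{j=1..k-1} phi_{k-1,j} rho(j)],
  phi_{k,j} = phi_{k-1,j} - phi_{kk} phi_{k-1,k-j},  j = 1..k-1.
Step k = 1:
  phi_11 = rho(1) = 0.1701.
Step k = 2:
  phi_22 = [rho(2) - phi_11 rho(1)] / [1 - phi_11 rho(1)] = [-0.41 - (0.1701)(0.1701)] / [1 - (0.1701)(0.1701)]
         = -0.43893401 / 0.97106599 = -0.452.
Therefore phi_{22} = -0.4520.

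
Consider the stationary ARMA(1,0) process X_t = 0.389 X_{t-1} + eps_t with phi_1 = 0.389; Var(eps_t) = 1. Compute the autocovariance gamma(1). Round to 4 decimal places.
\gamma(1) = 0.4584

Multiply the model equation by X_{t-k} and take expectations. With theta_0 = psi_0 = 1 and psi_j the MA(infinity) weights, this gives
  gamma(k) - sum_i phi_i gamma(k-i) = c_k,
  c_k = sigma^2 * sum_{j=k..q} theta_j psi_{j-k}   (c_k = 0 for k > q),
using gamma(-m) = gamma(m).
Pure AR (q = 0): c_0 = sigma^2 = 1, c_k = 0 for k >= 1.
Equations for k = 0 and k = 1 (AR order 1):
  gamma(0) = phi_1 gamma(1) + c_0
  gamma(1) = phi_1 gamma(0) + c_1
Substituting the second into the first: gamma(0) (1 - phi_1^2) = c_0 + phi_1 c_1, so
  gamma(0) = c_0 / (1 - phi_1^2) = 1 / (1 - (0.389)^2) = 1 / 0.848679 = 1.178302.
  gamma(1) = phi_1 gamma(0) = (0.389)(1.178302) = 0.458359.
Therefore gamma(1) = 0.4584 (to 4 decimal places).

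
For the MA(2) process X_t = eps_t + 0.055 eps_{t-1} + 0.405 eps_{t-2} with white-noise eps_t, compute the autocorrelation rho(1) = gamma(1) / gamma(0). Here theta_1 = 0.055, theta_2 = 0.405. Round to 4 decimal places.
\rho(1) = 0.0662

For an MA(q) process with theta_0 = 1, the autocovariance is
  gamma(k) = sigma^2 * sum_{i=0..q-k} theta_i * theta_{i+k},
and rho(k) = gamma(k) / gamma(0). Sigma^2 cancels.
  numerator   = (1)*(0.055) + (0.055)*(0.405) = 0.077275.
  denominator = (1)^2 + (0.055)^2 + (0.405)^2 = 1.16705.
  rho(1) = 0.077275 / 1.16705 = 0.0662.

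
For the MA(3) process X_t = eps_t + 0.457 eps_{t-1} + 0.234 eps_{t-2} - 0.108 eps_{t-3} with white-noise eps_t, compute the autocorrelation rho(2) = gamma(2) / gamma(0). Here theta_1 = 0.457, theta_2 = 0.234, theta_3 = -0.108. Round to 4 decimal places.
\rho(2) = 0.1448

For an MA(q) process with theta_0 = 1, the autocovariance is
  gamma(k) = sigma^2 * sum_{i=0..q-k} theta_i * theta_{i+k},
and rho(k) = gamma(k) / gamma(0). Sigma^2 cancels.
  numerator   = (1)*(0.234) + (0.457)*(-0.108) = 0.184644.
  denominator = (1)^2 + (0.457)^2 + (0.234)^2 + (-0.108)^2 = 1.275269.
  rho(2) = 0.184644 / 1.275269 = 0.1448.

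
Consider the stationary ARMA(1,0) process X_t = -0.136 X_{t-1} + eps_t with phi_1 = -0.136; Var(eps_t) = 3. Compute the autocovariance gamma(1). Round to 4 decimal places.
\gamma(1) = -0.4157

Multiply the model equation by X_{t-k} and take expectations. With theta_0 = psi_0 = 1 and psi_j the MA(infinity) weights, this gives
  gamma(k) - sum_i phi_i gamma(k-i) = c_k,
  c_k = sigma^2 * sum_{j=k..q} theta_j psi_{j-k}   (c_k = 0 for k > q),
using gamma(-m) = gamma(m).
Pure AR (q = 0): c_0 = sigma^2 = 3, c_k = 0 for k >= 1.
Equations for k = 0 and k = 1 (AR order 1):
  gamma(0) = phi_1 gamma(1) + c_0
  gamma(1) = phi_1 gamma(0) + c_1
Substituting the second into the first: gamma(0) (1 - phi_1^2) = c_0 + phi_1 c_1, so
  gamma(0) = c_0 / (1 - phi_1^2) = 3 / (1 - (-0.136)^2) = 3 / 0.981504 = 3.056534.
  gamma(1) = phi_1 gamma(0) = (-0.136)(3.056534) = -0.415689.
Therefore gamma(1) = -0.4157 (to 4 decimal places).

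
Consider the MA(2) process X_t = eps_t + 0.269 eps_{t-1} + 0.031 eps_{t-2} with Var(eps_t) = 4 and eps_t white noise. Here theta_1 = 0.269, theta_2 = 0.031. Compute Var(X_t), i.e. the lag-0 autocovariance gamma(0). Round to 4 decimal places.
\gamma(0) = 4.2933

For an MA(q) process X_t = eps_t + sum_i theta_i eps_{t-i} with
Var(eps_t) = sigma^2, the variance is
  gamma(0) = sigma^2 * (1 + sum_i theta_i^2).
  sum_i theta_i^2 = (0.269)^2 + (0.031)^2 = 0.072361 + 0.000961 = 0.073322.
  gamma(0) = 4 * (1 + 0.073322) = 4 * 1.073322 = 4.293288, which rounds to 4.2933.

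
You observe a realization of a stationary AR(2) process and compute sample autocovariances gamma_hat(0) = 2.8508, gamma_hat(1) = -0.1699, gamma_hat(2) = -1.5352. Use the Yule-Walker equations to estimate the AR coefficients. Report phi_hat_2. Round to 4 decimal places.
\hat\phi_{2} = -0.5440

The Yule-Walker equations for an AR(p) process read, in matrix form,
  Gamma_p phi = r_p,   with   (Gamma_p)_{ij} = gamma(|i - j|),
                       (r_p)_i = gamma(i),   i,j = 1..p.
Substitute the sample gammas (Toeplitz matrix and right-hand side of size 2):
  Gamma_p = [[2.8508, -0.1699], [-0.1699, 2.8508]]
  r_p     = [-0.1699, -1.5352]
Written out:
  2.8508 phi_1 - 0.1699 phi_2 = -0.1699
  -0.1699 phi_1 + 2.8508 phi_2 = -1.5352
Solve by Cramer's rule:
  det = gamma(0)^2 - gamma(1)^2 = (2.8508)^2 - (-0.1699)^2 = 8.12706064 - 0.02886601 = 8.09819463
  phi_hat_1 = [gamma(1) gamma(0) - gamma(1) gamma(2)] / det = [(-0.1699)(2.8508) - (-0.1699)(-1.5352)] / 8.09819463 = -0.7451814 / 8.09819463 = -0.092
  phi_hat_2 = [gamma(0) gamma(2) - gamma(1)^2] / det = [(2.8508)(-1.5352) - (-0.1699)^2] / 8.09819463 = -4.40541417 / 8.09819463 = -0.544
So phi_hat = [-0.0920, -0.5440].
Therefore phi_hat_2 = -0.5440.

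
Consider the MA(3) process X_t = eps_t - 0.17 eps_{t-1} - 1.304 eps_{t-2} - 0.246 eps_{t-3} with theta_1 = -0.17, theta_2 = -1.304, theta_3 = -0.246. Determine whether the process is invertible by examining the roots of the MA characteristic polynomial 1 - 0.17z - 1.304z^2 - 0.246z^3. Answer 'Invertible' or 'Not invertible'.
\text{Not invertible}

The MA(q) characteristic polynomial is P(z) = 1 - 0.17z - 1.304z^2 - 0.246z^3.
Invertibility requires all roots to lie outside the unit circle, i.e. |z| > 1 for every root.
Degree 3: look for a simple real root z0 first, then factor out (1 - z/z0) and solve the remaining quadratic.
Testing z0 = -5: P(-5) = 1 + (-0.17)(-5) + (-1.304)(-5)^2 + (-0.246)(-5)^3
  = 1 + (0.85) + (-32.6) + (30.75) = 0.  So z_0 = -5 is a root, |z_0| = 5.
Divide out the factor (1 + 0.2 z) = (1 - z/z0) (since 1/z0 = -0.2):
  P(z) = (1 + 0.2 z)(1 + (-0.37) z + (-1.23) z^2)
  [check: z-coef -0.37 - (-0.2) = -0.17; z^2-coef -1.23 - (-0.2)(-0.37) = -1.304; z^3-coef -(-0.2)(-1.23) = -0.246.]
Remaining roots from the quadratic factor 1 + (-0.37) z + (-1.23) z^2:
  Set 1 + (-0.37) z + (-1.23) z^2 = 0, i.e. a z^2 + b z + c = 0 with a = -1.23, b = -0.37, c = 1.
  Discriminant D = b^2 - 4ac = (-0.37)^2 - 4*(-1.23)*1 = 0.1369 - (-4.92) = 5.0569.
  D >= 0, so the roots are real: z = (-b +/- sqrt(D)) / (2a) = (0.37 +/- 2.248755) / (-2.46).
    z_1 = (0.37 + 2.248755) / (-2.46) = -1.0645,   |z_1| = 1.0645.
    z_2 = (0.37 - 2.248755) / (-2.46) = 0.7637,   |z_2| = 0.7637.
Moduli of all roots: 5.0000, 1.0645, 0.7637.
All moduli strictly greater than 1? No.
Verdict: Not invertible.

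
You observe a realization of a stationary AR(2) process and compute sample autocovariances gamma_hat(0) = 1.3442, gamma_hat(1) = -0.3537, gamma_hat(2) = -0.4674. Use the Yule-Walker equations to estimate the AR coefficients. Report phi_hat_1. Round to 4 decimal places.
\hat\phi_{1} = -0.3810

The Yule-Walker equations for an AR(p) process read, in matrix form,
  Gamma_p phi = r_p,   with   (Gamma_p)_{ij} = gamma(|i - j|),
                       (r_p)_i = gamma(i),   i,j = 1..p.
Substitute the sample gammas (Toeplitz matrix and right-hand side of size 2):
  Gamma_p = [[1.3442, -0.3537], [-0.3537, 1.3442]]
  r_p     = [-0.3537, -0.4674]
Written out:
  1.3442 phi_1 - 0.3537 phi_2 = -0.3537
  -0.3537 phi_1 + 1.3442 phi_2 = -0.4674
Solve by Cramer's rule:
  det = gamma(0)^2 - gamma(1)^2 = (1.3442)^2 - (-0.3537)^2 = 1.80687364 - 0.12510369 = 1.68176995
  phi_hat_1 = [gamma(1) gamma(0) - gamma(1) gamma(2)] / det = [(-0.3537)(1.3442) - (-0.3537)(-0.4674)] / 1.68176995 = -0.64076292 / 1.68176995 = -0.381
  phi_hat_2 = [gamma(0) gamma(2) - gamma(1)^2] / det = [(1.3442)(-0.4674) - (-0.3537)^2] / 1.68176995 = -0.75338277 / 1.68176995 = -0.448
So phi_hat = [-0.3810, -0.4480].
Therefore phi_hat_1 = -0.3810.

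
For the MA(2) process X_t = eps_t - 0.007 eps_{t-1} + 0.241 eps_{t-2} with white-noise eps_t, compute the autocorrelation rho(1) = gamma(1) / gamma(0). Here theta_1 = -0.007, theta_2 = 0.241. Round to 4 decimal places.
\rho(1) = -0.0082

For an MA(q) process with theta_0 = 1, the autocovariance is
  gamma(k) = sigma^2 * sum_{i=0..q-k} theta_i * theta_{i+k},
and rho(k) = gamma(k) / gamma(0). Sigma^2 cancels.
  numerator   = (1)*(-0.007) + (-0.007)*(0.241) = -0.008687.
  denominator = (1)^2 + (-0.007)^2 + (0.241)^2 = 1.05813.
  rho(1) = -0.008687 / 1.05813 = -0.0082.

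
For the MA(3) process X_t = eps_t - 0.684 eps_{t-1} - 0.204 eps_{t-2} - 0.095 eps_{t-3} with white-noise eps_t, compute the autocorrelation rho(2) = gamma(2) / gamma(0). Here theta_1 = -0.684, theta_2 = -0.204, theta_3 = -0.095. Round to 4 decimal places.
\rho(2) = -0.0916

For an MA(q) process with theta_0 = 1, the autocovariance is
  gamma(k) = sigma^2 * sum_{i=0..q-k} theta_i * theta_{i+k},
and rho(k) = gamma(k) / gamma(0). Sigma^2 cancels.
  numerator   = (1)*(-0.204) + (-0.684)*(-0.095) = -0.13902.
  denominator = (1)^2 + (-0.684)^2 + (-0.204)^2 + (-0.095)^2 = 1.518497.
  rho(2) = -0.13902 / 1.518497 = -0.0916.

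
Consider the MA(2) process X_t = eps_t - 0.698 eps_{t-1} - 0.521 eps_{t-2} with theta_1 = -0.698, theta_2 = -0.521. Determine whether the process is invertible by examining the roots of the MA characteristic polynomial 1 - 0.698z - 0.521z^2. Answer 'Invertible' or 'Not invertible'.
\text{Not invertible}

The MA(q) characteristic polynomial is P(z) = 1 - 0.698z - 0.521z^2.
Invertibility requires all roots to lie outside the unit circle, i.e. |z| > 1 for every root.
Set 1 + (-0.698) z + (-0.521) z^2 = 0, i.e. a z^2 + b z + c = 0 with a = -0.521, b = -0.698, c = 1.
Discriminant D = b^2 - 4ac = (-0.698)^2 - 4*(-0.521)*1 = 0.487204 - (-2.084) = 2.571204.
D >= 0, so the roots are real: z = (-b +/- sqrt(D)) / (2a) = (0.698 +/- 1.603497) / (-1.042).
  z_1 = (0.698 + 1.603497) / (-1.042) = -2.2087,   |z_1| = 2.2087.
  z_2 = (0.698 - 1.603497) / (-1.042) = 0.869,   |z_2| = 0.869.
Moduli of all roots: 2.2087, 0.8690.
All moduli strictly greater than 1? No.
Verdict: Not invertible.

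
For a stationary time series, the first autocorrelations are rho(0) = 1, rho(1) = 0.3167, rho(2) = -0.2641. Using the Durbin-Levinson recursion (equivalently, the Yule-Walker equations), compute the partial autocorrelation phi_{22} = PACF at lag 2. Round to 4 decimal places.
\phi_{22} = -0.4050

The PACF at lag k is phi_{kk}, the last component of the solution
to the Yule-Walker system G_k phi = r_k where
  (G_k)_{ij} = rho(|i - j|), (r_k)_i = rho(i), i,j = 1..k.
Equivalently, Durbin-Levinson gives phi_{kk} iteratively:
  phi_{11} = rho(1)
  phi_{kk} = [rho(k) - sum_{j=1..k-1} phi_{k-1,j} rho(k-j)]
            / [1 - sum_{j=1..k-1} phi_{k-1,j} rho(j)],
  phi_{k,j} = phi_{k-1,j} - phi_{kk} phi_{k-1,k-j},  j = 1..k-1.
Step k = 1:
  phi_11 = rho(1) = 0.3167.
Step k = 2:
  phi_22 = [rho(2) - phi_11 rho(1)] / [1 - phi_11 rho(1)] = [-0.2641 - (0.3167)(0.3167)] / [1 - (0.3167)(0.3167)]
         = -0.36439889 / 0.89970111 = -0.405.
Therefore phi_{22} = -0.4050.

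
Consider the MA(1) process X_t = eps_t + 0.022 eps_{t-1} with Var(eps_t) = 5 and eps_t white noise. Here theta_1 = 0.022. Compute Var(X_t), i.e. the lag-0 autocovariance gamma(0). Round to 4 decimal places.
\gamma(0) = 5.0024

For an MA(q) process X_t = eps_t + sum_i theta_i eps_{t-i} with
Var(eps_t) = sigma^2, the variance is
  gamma(0) = sigma^2 * (1 + sum_i theta_i^2).
  sum_i theta_i^2 = (0.022)^2 = 0.000484.
  gamma(0) = 5 * (1 + 0.000484) = 5 * 1.000484 = 5.00242, which rounds to 5.0024.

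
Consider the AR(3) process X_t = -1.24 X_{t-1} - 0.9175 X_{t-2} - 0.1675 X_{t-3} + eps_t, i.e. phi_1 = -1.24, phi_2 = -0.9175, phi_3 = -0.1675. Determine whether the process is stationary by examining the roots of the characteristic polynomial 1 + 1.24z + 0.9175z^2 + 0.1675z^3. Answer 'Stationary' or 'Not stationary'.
\text{Stationary}

The AR(p) characteristic polynomial is P(z) = 1 + 1.24z + 0.9175z^2 + 0.1675z^3.
Stationarity requires all roots to lie outside the unit circle, i.e. |z| > 1 for every root.
Degree 3: look for a simple real root z0 first, then factor out (1 - z/z0) and solve the remaining quadratic.
Testing z0 = -4: P(-4) = 1 + (1.24)(-4) + (0.9175)(-4)^2 + (0.1675)(-4)^3
  = 1 + (-4.96) + (14.68) + (-10.72) = 0.  So z_0 = -4 is a root, |z_0| = 4.
Divide out the factor (1 + 0.25 z) = (1 - z/z0) (since 1/z0 = -0.25):
  P(z) = (1 + 0.25 z)(1 + (0.99) z + (0.67) z^2)
  [check: z-coef 0.99 - (-0.25) = 1.24; z^2-coef 0.67 - (-0.25)(0.99) = 0.9175; z^3-coef -(-0.25)(0.67) = 0.1675.]
Remaining roots from the quadratic factor 1 + (0.99) z + (0.67) z^2:
  Set 1 + (0.99) z + (0.67) z^2 = 0, i.e. a z^2 + b z + c = 0 with a = 0.67, b = 0.99, c = 1.
  Discriminant D = b^2 - 4ac = (0.99)^2 - 4*(0.67)*1 = 0.9801 - (2.68) = -1.6999.
  D < 0, so the roots are the complex-conjugate pair z = (-b +/- i sqrt(-D)) / (2a) = -0.7388 +/- 0.973i.
  For a conjugate pair |z|^2 = z * conj(z) = (product of roots) = c/a = 1/(0.67) = 1.492537, so |z| = sqrt(1.492537) = 1.2217 for both roots.
Moduli of all roots: 4.0000, 1.2217, 1.2217.
All moduli strictly greater than 1? Yes.
Verdict: Stationary.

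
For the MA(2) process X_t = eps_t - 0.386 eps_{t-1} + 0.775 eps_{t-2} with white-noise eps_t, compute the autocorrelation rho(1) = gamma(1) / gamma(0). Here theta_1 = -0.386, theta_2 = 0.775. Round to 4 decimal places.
\rho(1) = -0.3916

For an MA(q) process with theta_0 = 1, the autocovariance is
  gamma(k) = sigma^2 * sum_{i=0..q-k} theta_i * theta_{i+k},
and rho(k) = gamma(k) / gamma(0). Sigma^2 cancels.
  numerator   = (1)*(-0.386) + (-0.386)*(0.775) = -0.68515.
  denominator = (1)^2 + (-0.386)^2 + (0.775)^2 = 1.749621.
  rho(1) = -0.68515 / 1.749621 = -0.3916.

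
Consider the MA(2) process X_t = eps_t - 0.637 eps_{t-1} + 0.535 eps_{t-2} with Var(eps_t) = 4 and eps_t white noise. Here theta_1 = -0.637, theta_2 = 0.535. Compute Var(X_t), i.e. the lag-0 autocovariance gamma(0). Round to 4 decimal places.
\gamma(0) = 6.7680

For an MA(q) process X_t = eps_t + sum_i theta_i eps_{t-i} with
Var(eps_t) = sigma^2, the variance is
  gamma(0) = sigma^2 * (1 + sum_i theta_i^2).
  sum_i theta_i^2 = (-0.637)^2 + (0.535)^2 = 0.405769 + 0.286225 = 0.691994.
  gamma(0) = 4 * (1 + 0.691994) = 4 * 1.691994 = 6.767976, which rounds to 6.7680.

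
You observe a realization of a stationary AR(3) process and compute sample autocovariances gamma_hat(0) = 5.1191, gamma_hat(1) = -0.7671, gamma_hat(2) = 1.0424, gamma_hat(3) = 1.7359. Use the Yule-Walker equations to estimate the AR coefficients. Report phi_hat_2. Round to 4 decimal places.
\hat\phi_{2} = 0.2360

The Yule-Walker equations for an AR(p) process read, in matrix form,
  Gamma_p phi = r_p,   with   (Gamma_p)_{ij} = gamma(|i - j|),
                       (r_p)_i = gamma(i),   i,j = 1..p.
Substitute the sample gammas (Toeplitz matrix and right-hand side of size 3):
  Gamma_p = [[5.1191, -0.7671, 1.0424], [-0.7671, 5.1191, -0.7671], [1.0424, -0.7671, 5.1191]]
  r_p     = [-0.7671, 1.0424, 1.7359]
Written out (R1..R3):
  (R1) 5.1191 phi_1 - 0.7671 phi_2 + 1.0424 phi_3 = -0.7671
  (R2) -0.7671 phi_1 + 5.1191 phi_2 - 0.7671 phi_3 = 1.0424
  (R3) 1.0424 phi_1 - 0.7671 phi_2 + 5.1191 phi_3 = 1.7359
Gaussian elimination:
  R2 <- R2 - (-0.7671/5.1191) R1 = R2 - (-0.149851) R1:  5.00415 phi_2 - 0.610896 phi_3 = 0.92745
  R3 <- R3 - (1.0424/5.1191) R1 = R3 - (0.20363) R1:  -0.610896 phi_2 + 4.906837 phi_3 = 1.892104
  R3 <- R3 - (-0.610896/5.00415) R2 = R3 - (-0.122078) R2:  4.83226 phi_3 = 2.005325
Back-substitution:
  phi_hat_3 = 2.005325 / 4.83226 = 0.414987
  phi_hat_2 = (0.92745 - (-0.610896)(0.414987)) / 5.00415 = 0.235997
  phi_hat_1 = (-0.7671 - (-0.7671)(0.235997) - (1.0424)(0.414987)) / 5.1191 = -0.19899
So phi_hat = [-0.1990, 0.2360, 0.4150].
Therefore phi_hat_2 = 0.2360.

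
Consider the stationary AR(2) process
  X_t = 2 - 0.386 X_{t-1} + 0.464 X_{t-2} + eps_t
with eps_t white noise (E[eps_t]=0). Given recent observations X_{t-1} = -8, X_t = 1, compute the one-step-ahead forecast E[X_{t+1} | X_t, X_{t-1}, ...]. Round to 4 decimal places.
E[X_{t+1} \mid \mathcal F_t] = -2.0980

For an AR(p) model X_t = c + sum_i phi_i X_{t-i} + eps_t, the
one-step-ahead conditional mean is
  E[X_{t+1} | X_t, ...] = c + sum_i phi_i X_{t+1-i}.
Substitute known values:
  E[X_{t+1} | ...] = 2 + (-0.386) * (1) + (0.464) * (-8)
                   = -2.0980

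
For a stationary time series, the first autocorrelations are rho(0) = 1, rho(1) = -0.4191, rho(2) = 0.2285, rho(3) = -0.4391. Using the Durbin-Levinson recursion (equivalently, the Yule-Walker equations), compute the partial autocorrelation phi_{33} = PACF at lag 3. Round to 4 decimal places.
\phi_{33} = -0.3930

The PACF at lag k is phi_{kk}, the last component of the solution
to the Yule-Walker system G_k phi = r_k where
  (G_k)_{ij} = rho(|i - j|), (r_k)_i = rho(i), i,j = 1..k.
Equivalently, Durbin-Levinson gives phi_{kk} iteratively:
  phi_{11} = rho(1)
  phi_{kk} = [rho(k) - sum_{j=1..k-1} phi_{k-1,j} rho(k-j)]
            / [1 - sum_{j=1..k-1} phi_{k-1,j} rho(j)],
  phi_{k,j} = phi_{k-1,j} - phi_{kk} phi_{k-1,k-j},  j = 1..k-1.
Step k = 1:
  phi_11 = rho(1) = -0.4191.
Step k = 2:
  phi_22 = [rho(2) - phi_11 rho(1)] / [1 - phi_11 rho(1)] = [0.2285 - (-0.4191)(-0.4191)] / [1 - (-0.4191)(-0.4191)]
         = 0.05285519 / 0.82435519 = 0.064117.
  Update: phi_21 = phi_11 - phi_22 phi_11 = -0.4191 - (0.064117)(-0.4191) = -0.392229.
Step k = 3:
  phi_33 = [rho(3) - phi_21 rho(2) - phi_22 rho(1)] / [1 - phi_21 rho(1) - phi_22 rho(2)]
    numerator   = -0.4391 - (-0.392229)(0.2285) - (0.064117)(-0.4191) = -0.32260433
    denominator = 1 - (-0.392229)(-0.4191) - (0.064117)(0.2285) = 0.82096627
  phi_33 = -0.32260433 / 0.82096627 = -0.393.
Therefore phi_{33} = -0.3930.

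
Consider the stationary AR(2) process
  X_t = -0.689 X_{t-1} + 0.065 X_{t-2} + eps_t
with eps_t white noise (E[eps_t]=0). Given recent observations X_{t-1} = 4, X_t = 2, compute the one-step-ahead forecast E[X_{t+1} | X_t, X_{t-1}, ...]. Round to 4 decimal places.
E[X_{t+1} \mid \mathcal F_t] = -1.1180

For an AR(p) model X_t = c + sum_i phi_i X_{t-i} + eps_t, the
one-step-ahead conditional mean is
  E[X_{t+1} | X_t, ...] = c + sum_i phi_i X_{t+1-i}.
Substitute known values:
  E[X_{t+1} | ...] = (-0.689) * (2) + (0.065) * (4)
                   = -1.1180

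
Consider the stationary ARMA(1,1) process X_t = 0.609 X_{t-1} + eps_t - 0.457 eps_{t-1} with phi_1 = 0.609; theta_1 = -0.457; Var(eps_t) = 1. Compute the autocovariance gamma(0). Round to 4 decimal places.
\gamma(0) = 1.0367

Multiply the model equation by X_{t-k} and take expectations. With theta_0 = psi_0 = 1 and psi_j the MA(infinity) weights, this gives
  gamma(k) - sum_i phi_i gamma(k-i) = c_k,
  c_k = sigma^2 * sum_{j=k..q} theta_j psi_{j-k}   (c_k = 0 for k > q),
using gamma(-m) = gamma(m).
psi-weights needed (psi_j = theta_j + sum_i phi_i psi_{j-i}):
  psi_1 = theta_1 + phi_1 = -0.457 + (0.609) = 0.152
Right-hand sides:
  c_0 = sigma^2 (1 + theta_1 psi_1) = 1 * (1 + (-0.457)(0.152)) = 1 * 0.930536 = 0.930536
  c_1 = sigma^2 theta_1 = 1 * (-0.457) = -0.457
  c_2 = 0
Equations for k = 0 and k = 1 (AR order 1):
  gamma(0) = phi_1 gamma(1) + c_0
  gamma(1) = phi_1 gamma(0) + c_1
Substituting the second into the first: gamma(0) (1 - phi_1^2) = c_0 + phi_1 c_1, so
  gamma(0) = (c_0 + phi_1 c_1) / (1 - phi_1^2) = (0.930536 + (0.609)(-0.457)) / (1 - (0.609)^2) = 0.652223 / 0.629119 = 1.036724.
Therefore gamma(0) = 1.0367 (to 4 decimal places).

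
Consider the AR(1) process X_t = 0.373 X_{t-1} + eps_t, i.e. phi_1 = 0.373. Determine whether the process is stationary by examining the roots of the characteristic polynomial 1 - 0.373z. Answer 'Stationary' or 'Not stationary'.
\text{Stationary}

The AR(p) characteristic polynomial is P(z) = 1 - 0.373z.
Stationarity requires all roots to lie outside the unit circle, i.e. |z| > 1 for every root.
This is linear in z: 1 + (-0.373) z = 0  =>  z = -1/(-0.373) = 2.680965,  |z| = 2.680965.
Moduli of all roots: 2.6810.
All moduli strictly greater than 1? Yes.
Verdict: Stationary.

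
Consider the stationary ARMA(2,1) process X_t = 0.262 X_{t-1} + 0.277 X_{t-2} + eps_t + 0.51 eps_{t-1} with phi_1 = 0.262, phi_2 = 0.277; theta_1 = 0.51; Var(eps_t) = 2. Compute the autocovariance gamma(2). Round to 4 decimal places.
\gamma(2) = 1.8812

Multiply the model equation by X_{t-k} and take expectations. With theta_0 = psi_0 = 1 and psi_j the MA(infinity) weights, this gives
  gamma(k) - sum_i phi_i gamma(k-i) = c_k,
  c_k = sigma^2 * sum_{j=k..q} theta_j psi_{j-k}   (c_k = 0 for k > q),
using gamma(-m) = gamma(m).
psi-weights needed (psi_j = theta_j + sum_i phi_i psi_{j-i}):
  psi_1 = theta_1 + phi_1 = 0.51 + (0.262) = 0.772
Right-hand sides:
  c_0 = sigma^2 (1 + theta_1 psi_1) = 2 * (1 + (0.51)(0.772)) = 2 * 1.39372 = 2.78744
  c_1 = sigma^2 theta_1 = 2 * (0.51) = 1.02
  c_2 = 0
Equations for k = 0, 1, 2 (AR order 2, c_2 = 0):
  (E0) gamma(0) = phi_1 gamma(1) + phi_2 gamma(2) + c_0
  (E1) gamma(1) = phi_1 gamma(0) + phi_2 gamma(1) + c_1
  (E2) gamma(2) = phi_1 gamma(1) + phi_2 gamma(0)
From (E1): gamma(1) = A gamma(0) + B with
  A = phi_1 / (1 - phi_2) = 0.262 / 0.723 = 0.362379,   B = c_1 / (1 - phi_2) = 1.02 / 0.723 = 1.410788.
Insert (E2) into (E0): gamma(0) (1 - phi_2^2) = phi_1 (1 + phi_2) gamma(1) + c_0.
  phi_1 (1 + phi_2) = (0.262)(1.277) = 0.334574,   1 - phi_2^2 = 0.923271.
Replace gamma(1) by A gamma(0) + B and collect gamma(0):
  gamma(0) [0.923271 - (0.334574)(0.362379)] = (0.334574)(1.410788) + 2.78744
  gamma(0) * 0.802028 = 3.259453
  gamma(0) = 3.259453 / 0.802028 = 4.064012.
  gamma(1) = A gamma(0) + B = (0.362379)(4.064012) + (1.410788) = 2.883501.
  gamma(2) = phi_1 gamma(1) + phi_2 gamma(0) = (0.262)(2.883501) + (0.277)(4.064012) = 1.881209.
Therefore gamma(2) = 1.8812 (to 4 decimal places).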